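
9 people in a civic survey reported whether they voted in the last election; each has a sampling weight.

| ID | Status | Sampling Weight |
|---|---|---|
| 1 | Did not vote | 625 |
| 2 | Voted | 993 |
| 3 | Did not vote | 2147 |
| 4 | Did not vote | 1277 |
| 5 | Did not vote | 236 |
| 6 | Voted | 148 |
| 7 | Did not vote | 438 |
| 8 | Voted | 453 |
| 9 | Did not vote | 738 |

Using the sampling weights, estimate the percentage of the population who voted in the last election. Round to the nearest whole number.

23

Sum of weights for 'Voted' = 993 + 148 + 453 = 1594
Total weight = 625 + 993 + 2147 + 1277 + 236 + 148 + 438 + 453 + 738 = 7055
Weighted proportion = 1594 / 7055 = 0.22593905 → 22.593905%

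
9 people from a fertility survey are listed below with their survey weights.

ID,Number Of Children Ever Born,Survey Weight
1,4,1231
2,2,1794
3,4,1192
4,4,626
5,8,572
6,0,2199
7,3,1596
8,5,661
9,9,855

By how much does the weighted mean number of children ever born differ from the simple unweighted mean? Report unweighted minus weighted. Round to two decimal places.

Unweighted sum = 4 + 2 + 4 + 4 + 8 + 0 + 3 + 5 + 9 = 39
Unweighted mean = 39 / 9 = 4.3333333
Weighted sum = 4×1231 + 2×1794 + 4×1192 + 4×626 + 8×572 + 0×2199 + 3×1596 + 5×661 + 9×855
  = 4924 + 3588 + 4768 + 2504 + 4576 + 0 + 4788 + 3305 + 7695 = 36148
Sum of weights = 1231 + 1794 + 1192 + 626 + 572 + 2199 + 1596 + 661 + 855 = 10726
Weighted mean = 36148 / 10726 = 3.3701287
Difference (unweighted minus weighted) = 0.96320467

0.96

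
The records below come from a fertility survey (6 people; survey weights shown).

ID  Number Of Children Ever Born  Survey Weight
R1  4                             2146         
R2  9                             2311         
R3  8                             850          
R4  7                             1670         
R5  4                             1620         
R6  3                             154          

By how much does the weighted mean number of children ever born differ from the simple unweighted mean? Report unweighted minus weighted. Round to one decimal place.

Unweighted sum = 4 + 9 + 8 + 7 + 4 + 3 = 35
Unweighted mean = 35 / 6 = 5.8333333
Weighted sum = 54815
Sum of weights = 2146 + 2311 + 850 + 1670 + 1620 + 154 = 8751
Weighted mean = 54815 / 8751 = 6.2638556
Difference (unweighted minus weighted) = -0.43052223

-0.4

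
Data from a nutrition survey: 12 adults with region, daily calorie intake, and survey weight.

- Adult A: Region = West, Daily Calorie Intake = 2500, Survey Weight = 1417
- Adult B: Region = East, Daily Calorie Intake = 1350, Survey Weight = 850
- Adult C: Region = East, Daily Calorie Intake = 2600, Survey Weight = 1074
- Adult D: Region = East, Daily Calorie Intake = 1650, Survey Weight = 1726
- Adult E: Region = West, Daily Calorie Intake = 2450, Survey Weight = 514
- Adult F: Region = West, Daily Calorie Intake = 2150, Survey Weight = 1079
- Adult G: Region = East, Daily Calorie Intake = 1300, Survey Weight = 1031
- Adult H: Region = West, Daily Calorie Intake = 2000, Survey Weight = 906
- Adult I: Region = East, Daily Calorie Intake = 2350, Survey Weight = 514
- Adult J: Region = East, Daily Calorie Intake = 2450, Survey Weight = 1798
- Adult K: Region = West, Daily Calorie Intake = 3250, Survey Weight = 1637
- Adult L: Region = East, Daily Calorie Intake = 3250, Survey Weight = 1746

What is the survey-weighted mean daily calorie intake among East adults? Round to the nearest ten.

East rows: B, C, D, G, I, J, L
Weighted sum = 19415600
Sum of weights = 850 + 1074 + 1726 + 1031 + 514 + 1798 + 1746 = 8739
Weighted mean = 19415600 / 8739 = 2221.7187

2220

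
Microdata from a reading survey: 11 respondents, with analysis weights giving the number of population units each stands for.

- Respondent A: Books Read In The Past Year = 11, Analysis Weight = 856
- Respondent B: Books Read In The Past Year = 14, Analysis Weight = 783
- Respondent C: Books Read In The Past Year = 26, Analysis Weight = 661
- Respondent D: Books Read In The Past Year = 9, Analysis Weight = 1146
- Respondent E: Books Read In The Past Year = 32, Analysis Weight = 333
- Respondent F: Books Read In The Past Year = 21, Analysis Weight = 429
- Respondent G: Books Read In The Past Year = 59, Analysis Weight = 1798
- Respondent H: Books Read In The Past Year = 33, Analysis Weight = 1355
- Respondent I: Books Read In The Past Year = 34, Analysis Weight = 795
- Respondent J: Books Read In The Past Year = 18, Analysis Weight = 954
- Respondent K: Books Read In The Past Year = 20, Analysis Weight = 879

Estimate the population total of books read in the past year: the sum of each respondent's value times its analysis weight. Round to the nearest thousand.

Weighted total = 11×856 + 14×783 + 26×661 + 9×1146 + 32×333 + 21×429 + 59×1798 + 33×1355 + 34×795 + 18×954 + 20×879
  = 9416 + 10962 + 17186 + 10314 + 10656 + 9009 + 106082 + 44715 + 27030 + 17172 + 17580 = 280122

280000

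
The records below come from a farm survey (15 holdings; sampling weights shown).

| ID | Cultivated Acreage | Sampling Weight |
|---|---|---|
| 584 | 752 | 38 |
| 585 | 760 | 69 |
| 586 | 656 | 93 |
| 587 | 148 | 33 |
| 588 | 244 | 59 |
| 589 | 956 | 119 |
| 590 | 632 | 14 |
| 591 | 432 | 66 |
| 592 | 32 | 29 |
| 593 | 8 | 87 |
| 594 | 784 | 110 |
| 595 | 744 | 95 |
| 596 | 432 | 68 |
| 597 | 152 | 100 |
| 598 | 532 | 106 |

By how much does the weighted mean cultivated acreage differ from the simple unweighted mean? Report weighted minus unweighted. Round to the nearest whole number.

42

Unweighted sum = 7264
Unweighted mean = 7264 / 15 = 484.26667
Weighted sum = 571940
Sum of weights = 1086
Weighted mean = 571940 / 1086 = 526.64825
Difference (weighted minus unweighted) = 42.381584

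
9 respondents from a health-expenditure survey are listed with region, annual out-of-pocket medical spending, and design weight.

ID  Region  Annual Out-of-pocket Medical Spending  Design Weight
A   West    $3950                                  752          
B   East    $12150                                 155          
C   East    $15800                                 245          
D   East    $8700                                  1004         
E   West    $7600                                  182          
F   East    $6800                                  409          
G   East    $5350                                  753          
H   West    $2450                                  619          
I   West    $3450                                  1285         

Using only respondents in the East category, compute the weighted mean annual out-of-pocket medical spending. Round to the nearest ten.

East rows: B, C, D, F, G
Weighted sum = 12150×155 + 15800×245 + 8700×1004 + 6800×409 + 5350×753
  = 1883250 + 3871000 + 8734800 + 2781200 + 4028550 = 21298800
Sum of weights = 155 + 245 + 1004 + 409 + 753 = 2566
Weighted mean = 21298800 / 2566 = 8300.3897

8300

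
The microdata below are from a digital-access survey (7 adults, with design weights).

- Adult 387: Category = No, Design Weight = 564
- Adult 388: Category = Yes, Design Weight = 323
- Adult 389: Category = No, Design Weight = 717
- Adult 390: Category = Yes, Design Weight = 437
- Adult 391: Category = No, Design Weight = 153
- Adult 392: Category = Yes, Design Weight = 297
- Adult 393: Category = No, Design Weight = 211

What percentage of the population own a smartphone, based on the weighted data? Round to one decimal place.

Sum of weights for 'Yes' = 323 + 437 + 297 = 1057
Total weight = 564 + 323 + 717 + 437 + 153 + 297 + 211 = 2702
Weighted proportion = 1057 / 2702 = 0.39119171 → 39.119171%

39.1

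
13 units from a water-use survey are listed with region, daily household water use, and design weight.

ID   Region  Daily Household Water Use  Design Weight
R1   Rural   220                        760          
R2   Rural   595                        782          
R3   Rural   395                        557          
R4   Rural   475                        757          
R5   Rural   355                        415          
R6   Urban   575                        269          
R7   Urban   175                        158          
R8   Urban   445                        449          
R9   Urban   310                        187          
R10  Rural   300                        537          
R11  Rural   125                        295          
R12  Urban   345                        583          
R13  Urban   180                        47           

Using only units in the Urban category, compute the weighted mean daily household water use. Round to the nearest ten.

Urban rows: R6, R7, R8, R9, R12, R13
Weighted sum = 575×269 + 175×158 + 445×449 + 310×187 + 345×583 + 180×47
  = 154675 + 27650 + 199805 + 57970 + 201135 + 8460 = 649695
Sum of weights = 269 + 158 + 449 + 187 + 583 + 47 = 1693
Weighted mean = 649695 / 1693 = 383.75369

380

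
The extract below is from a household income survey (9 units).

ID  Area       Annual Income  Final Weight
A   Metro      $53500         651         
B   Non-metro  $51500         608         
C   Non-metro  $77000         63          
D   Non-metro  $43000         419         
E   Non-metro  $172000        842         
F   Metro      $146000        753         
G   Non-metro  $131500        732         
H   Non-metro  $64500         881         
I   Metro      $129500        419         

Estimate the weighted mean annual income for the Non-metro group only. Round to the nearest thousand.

Non-metro rows: B, C, D, E, G, H
Weighted sum = 51500×608 + 77000×63 + 43000×419 + 172000×842 + 131500×732 + 64500×881
  = 31312000 + 4851000 + 18017000 + 144824000 + 96258000 + 56824500 = 352086500
Sum of weights = 3545
Weighted mean = 352086500 / 3545 = 99319.182

99000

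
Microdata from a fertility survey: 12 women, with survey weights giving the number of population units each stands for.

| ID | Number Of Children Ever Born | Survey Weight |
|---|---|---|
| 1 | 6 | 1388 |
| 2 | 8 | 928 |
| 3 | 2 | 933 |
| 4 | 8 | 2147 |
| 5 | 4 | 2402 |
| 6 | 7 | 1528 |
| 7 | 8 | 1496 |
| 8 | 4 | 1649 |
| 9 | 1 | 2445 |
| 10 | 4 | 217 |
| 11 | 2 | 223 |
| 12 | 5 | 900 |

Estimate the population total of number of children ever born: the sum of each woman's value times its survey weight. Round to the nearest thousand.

82000

Weighted total = 6×1388 + 8×928 + 2×933 + 8×2147 + 4×2402 + 7×1528 + 8×1496 + 4×1649 + 1×2445 + 4×217 + 2×223 + 5×900
  = 81921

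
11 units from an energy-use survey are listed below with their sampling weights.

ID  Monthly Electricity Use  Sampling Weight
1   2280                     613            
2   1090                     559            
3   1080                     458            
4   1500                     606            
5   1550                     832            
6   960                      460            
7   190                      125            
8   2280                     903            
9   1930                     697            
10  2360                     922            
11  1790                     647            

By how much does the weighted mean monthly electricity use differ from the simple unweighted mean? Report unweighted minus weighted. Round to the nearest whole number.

-199

Unweighted sum = 2280 + 1090 + 1080 + 1500 + 1550 + 960 + 190 + 2280 + 1930 + 2360 + 1790 = 17010
Unweighted mean = 17010 / 11 = 1546.3636
Weighted sum = 2280×613 + 1090×559 + 1080×458 + 1500×606 + 1550×832 + 960×460 + 190×125 + 2280×903 + 1930×697 + 2360×922 + 1790×647
  = 11903640
Sum of weights = 613 + 559 + 458 + 606 + 832 + 460 + 125 + 903 + 697 + 922 + 647 = 6822
Weighted mean = 11903640 / 6822 = 1744.8901
Difference (unweighted minus weighted) = -198.52643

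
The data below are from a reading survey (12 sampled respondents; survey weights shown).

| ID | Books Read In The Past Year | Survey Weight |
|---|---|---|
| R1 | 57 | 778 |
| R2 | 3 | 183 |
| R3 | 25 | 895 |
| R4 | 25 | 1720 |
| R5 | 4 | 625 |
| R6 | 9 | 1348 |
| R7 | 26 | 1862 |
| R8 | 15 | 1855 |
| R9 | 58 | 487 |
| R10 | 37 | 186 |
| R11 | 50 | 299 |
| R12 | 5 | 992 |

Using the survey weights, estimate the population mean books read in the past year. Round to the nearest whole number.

23

Weighted sum = 57×778 + 3×183 + 25×895 + 25×1720 + 4×625 + 9×1348 + 26×1862 + 15×1855 + 58×487 + 37×186 + 50×299 + 5×992
  = 256177
Sum of weights = 11230
Weighted mean = 256177 / 11230 = 22.811843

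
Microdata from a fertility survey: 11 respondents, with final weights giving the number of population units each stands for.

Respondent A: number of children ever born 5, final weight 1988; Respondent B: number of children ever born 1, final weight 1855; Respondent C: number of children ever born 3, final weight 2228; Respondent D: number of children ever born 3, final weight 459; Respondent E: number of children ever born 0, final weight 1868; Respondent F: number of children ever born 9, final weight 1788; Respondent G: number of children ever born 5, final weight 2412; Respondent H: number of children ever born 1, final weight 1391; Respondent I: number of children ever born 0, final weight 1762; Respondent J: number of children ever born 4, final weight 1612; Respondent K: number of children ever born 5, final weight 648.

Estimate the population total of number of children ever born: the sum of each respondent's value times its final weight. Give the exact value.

59087

Weighted total = 5×1988 + 1×1855 + 3×2228 + 3×459 + 0×1868 + 9×1788 + 5×2412 + 1×1391 + 0×1762 + 4×1612 + 5×648
  = 9940 + 1855 + 6684 + 1377 + 0 + 16092 + 12060 + 1391 + 0 + 6448 + 3240 = 59087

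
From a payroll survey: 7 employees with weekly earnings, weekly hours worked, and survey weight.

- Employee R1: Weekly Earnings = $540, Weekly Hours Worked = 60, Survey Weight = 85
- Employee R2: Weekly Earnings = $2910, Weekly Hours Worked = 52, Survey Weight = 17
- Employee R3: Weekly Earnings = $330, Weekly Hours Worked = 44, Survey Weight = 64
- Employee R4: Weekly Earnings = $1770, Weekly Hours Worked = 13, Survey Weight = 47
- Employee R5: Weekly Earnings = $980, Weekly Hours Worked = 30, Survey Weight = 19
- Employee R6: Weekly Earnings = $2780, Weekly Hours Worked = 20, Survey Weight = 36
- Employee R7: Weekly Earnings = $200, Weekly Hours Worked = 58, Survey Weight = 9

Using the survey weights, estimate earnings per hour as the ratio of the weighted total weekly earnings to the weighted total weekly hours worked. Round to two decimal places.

Σ wᵢ·y = 540×85 + 2910×17 + 330×64 + 1770×47 + 980×19 + 2780×36 + 200×9
  = 45900 + 49470 + 21120 + 83190 + 18620 + 100080 + 1800 = 320180
Σ wᵢ·x = 60×85 + 52×17 + 44×64 + 13×47 + 30×19 + 20×36 + 58×9
  = 11223
Ratio = 320180 / 11223 = 28.528914

28.53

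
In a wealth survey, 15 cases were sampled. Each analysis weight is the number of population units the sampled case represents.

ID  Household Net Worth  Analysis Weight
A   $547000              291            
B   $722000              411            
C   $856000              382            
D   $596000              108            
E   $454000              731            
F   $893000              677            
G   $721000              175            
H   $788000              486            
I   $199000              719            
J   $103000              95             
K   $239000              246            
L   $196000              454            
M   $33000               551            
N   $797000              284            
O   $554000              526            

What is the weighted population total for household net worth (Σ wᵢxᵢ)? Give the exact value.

3129436000

Weighted total = 3129436000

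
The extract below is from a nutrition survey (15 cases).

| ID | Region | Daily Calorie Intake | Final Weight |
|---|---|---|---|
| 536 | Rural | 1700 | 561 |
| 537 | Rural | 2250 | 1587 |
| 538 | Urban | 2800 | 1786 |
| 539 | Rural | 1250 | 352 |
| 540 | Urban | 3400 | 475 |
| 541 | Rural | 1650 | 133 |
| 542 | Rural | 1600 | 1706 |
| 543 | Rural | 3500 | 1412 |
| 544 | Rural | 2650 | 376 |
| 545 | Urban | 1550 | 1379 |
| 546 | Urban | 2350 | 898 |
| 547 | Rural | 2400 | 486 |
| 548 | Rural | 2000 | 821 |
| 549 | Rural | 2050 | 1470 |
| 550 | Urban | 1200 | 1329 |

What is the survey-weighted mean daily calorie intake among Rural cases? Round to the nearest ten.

2210

Rural rows: 536, 537, 539, 541, 542, 543, 544, 547, 548, 549
Weighted sum = 1700×561 + 2250×1587 + 1250×352 + 1650×133 + 1600×1706 + 3500×1412 + 2650×376 + 2400×486 + 2000×821 + 2050×1470
  = 953700 + 3570750 + 440000 + 219450 + 2729600 + 4942000 + 996400 + 1166400 + 1642000 + 3013500 = 19673800
Sum of weights = 561 + 1587 + 352 + 133 + 1706 + 1412 + 376 + 486 + 821 + 1470 = 8904
Weighted mean = 19673800 / 8904 = 2209.5463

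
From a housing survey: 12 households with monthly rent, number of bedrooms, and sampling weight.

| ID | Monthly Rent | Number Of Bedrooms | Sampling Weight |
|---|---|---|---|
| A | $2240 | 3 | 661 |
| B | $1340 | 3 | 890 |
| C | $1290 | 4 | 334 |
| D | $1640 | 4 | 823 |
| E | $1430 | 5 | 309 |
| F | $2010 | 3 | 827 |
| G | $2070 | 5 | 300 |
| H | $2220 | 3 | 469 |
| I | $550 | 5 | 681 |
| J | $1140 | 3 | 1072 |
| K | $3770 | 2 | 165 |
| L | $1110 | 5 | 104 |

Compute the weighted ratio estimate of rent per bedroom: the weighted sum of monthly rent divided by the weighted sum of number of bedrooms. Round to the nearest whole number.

446

Σ wᵢ·y = 2240×661 + 1340×890 + 1290×334 + 1640×823 + 1430×309 + 2010×827 + 2070×300 + 2220×469 + 550×681 + 1140×1072 + 3770×165 + 1110×104
  = 10554260
Σ wᵢ·x = 3×661 + 3×890 + 4×334 + 4×823 + 5×309 + 3×827 + 5×300 + 3×469 + 5×681 + 3×1072 + 2×165 + 5×104
  = 1983 + 2670 + 1336 + 3292 + 1545 + 2481 + 1500 + 1407 + 3405 + 3216 + 330 + 520 = 23685
Ratio = 10554260 / 23685 = 445.60946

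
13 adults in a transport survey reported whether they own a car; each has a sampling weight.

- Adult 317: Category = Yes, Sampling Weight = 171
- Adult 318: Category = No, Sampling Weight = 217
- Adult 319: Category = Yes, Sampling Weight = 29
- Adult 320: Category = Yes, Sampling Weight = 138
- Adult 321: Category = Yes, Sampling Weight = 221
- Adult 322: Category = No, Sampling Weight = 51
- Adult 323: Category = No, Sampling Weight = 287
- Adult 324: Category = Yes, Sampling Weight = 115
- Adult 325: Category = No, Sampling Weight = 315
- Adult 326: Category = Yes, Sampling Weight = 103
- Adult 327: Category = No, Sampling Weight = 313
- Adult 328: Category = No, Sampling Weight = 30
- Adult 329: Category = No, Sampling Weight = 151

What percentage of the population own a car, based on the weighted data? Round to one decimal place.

Sum of weights for 'Yes' = 171 + 29 + 138 + 221 + 115 + 103 = 777
Total weight = 2141
Weighted proportion = 777 / 2141 = 0.36291453 → 36.291453%

36.3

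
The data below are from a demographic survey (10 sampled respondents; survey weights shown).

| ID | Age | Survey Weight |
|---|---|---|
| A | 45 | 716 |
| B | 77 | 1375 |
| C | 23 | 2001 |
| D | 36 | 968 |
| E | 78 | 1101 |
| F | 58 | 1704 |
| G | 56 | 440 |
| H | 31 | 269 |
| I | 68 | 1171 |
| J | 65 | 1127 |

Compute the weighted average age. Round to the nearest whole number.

54

Weighted sum = 45×716 + 77×1375 + 23×2001 + 36×968 + 78×1101 + 58×1704 + 56×440 + 31×269 + 68×1171 + 65×1127
  = 589538
Sum of weights = 10872
Weighted mean = 589538 / 10872 = 54.22535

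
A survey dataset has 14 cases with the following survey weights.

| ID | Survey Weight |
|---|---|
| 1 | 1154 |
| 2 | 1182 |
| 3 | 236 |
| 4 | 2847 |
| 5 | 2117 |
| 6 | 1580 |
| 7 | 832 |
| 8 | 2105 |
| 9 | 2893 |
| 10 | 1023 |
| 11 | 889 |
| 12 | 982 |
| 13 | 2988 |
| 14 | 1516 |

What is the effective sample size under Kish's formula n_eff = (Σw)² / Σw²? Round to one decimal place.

11.0

Σ wᵢ = 22344
Σ wᵢ² = 45388306
n_eff = 22344² / 45388306 = 499254336 / 45388306 = 10.999625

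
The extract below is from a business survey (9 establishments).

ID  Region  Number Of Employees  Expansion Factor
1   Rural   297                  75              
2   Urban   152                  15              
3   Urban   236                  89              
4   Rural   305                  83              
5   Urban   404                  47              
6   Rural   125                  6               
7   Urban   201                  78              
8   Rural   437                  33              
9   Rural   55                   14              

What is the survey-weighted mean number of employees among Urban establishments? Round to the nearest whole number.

253

Urban rows: 2, 3, 5, 7
Weighted sum = 152×15 + 236×89 + 404×47 + 201×78
  = 2280 + 21004 + 18988 + 15678 = 57950
Sum of weights = 229
Weighted mean = 57950 / 229 = 253.05677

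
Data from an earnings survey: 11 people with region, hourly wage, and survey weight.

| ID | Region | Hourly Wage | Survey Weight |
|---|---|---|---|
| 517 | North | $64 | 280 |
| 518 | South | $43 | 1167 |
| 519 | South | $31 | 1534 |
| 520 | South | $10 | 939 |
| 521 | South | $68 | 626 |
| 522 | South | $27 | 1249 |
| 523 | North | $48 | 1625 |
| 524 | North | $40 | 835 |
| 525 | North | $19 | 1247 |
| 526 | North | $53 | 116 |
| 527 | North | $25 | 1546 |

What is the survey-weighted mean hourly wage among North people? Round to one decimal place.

North rows: 517, 523, 524, 525, 526, 527
Weighted sum = 197811
Sum of weights = 280 + 1625 + 835 + 1247 + 116 + 1546 = 5649
Weighted mean = 197811 / 5649 = 35.016994

35.0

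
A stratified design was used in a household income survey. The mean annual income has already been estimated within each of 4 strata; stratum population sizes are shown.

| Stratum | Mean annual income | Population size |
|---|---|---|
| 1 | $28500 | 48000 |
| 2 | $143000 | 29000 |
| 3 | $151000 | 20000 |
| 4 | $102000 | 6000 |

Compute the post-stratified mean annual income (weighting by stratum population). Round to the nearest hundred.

88800

Σ Nₕ·x̄ₕ = 28500×48000 + 143000×29000 + 151000×20000 + 102000×6000
  = 1368000000 + 4147000000 + 3020000000 + 612000000 = 9147000000
Σ Nₕ = 103000
Overall mean = 9147000000 / 103000 = 88805.825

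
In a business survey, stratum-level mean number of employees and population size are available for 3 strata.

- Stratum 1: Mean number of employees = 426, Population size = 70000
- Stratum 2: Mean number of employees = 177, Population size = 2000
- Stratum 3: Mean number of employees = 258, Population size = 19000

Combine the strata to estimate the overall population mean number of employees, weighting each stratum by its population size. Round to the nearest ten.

390

Σ Nₕ·x̄ₕ = 426×70000 + 177×2000 + 258×19000
  = 29820000 + 354000 + 4902000 = 35076000
Σ Nₕ = 91000
Overall mean = 35076000 / 91000 = 385.45055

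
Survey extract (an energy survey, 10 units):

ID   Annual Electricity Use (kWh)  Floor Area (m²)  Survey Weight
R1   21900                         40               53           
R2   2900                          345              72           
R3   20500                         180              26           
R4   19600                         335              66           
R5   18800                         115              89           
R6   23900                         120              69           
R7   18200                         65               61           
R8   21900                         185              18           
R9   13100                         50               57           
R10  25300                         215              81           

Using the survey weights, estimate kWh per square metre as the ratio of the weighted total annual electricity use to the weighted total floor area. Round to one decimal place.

108.4

Σ wᵢ·y = 21900×53 + 2900×72 + 20500×26 + 19600×66 + 18800×89 + 23900×69 + 18200×61 + 21900×18 + 13100×57 + 25300×81
  = 1160700 + 208800 + 533000 + 1293600 + 1673200 + 1649100 + 1110200 + 394200 + 746700 + 2049300 = 10818800
Σ wᵢ·x = 40×53 + 345×72 + 180×26 + 335×66 + 115×89 + 120×69 + 65×61 + 185×18 + 50×57 + 215×81
  = 99825
Ratio = 10818800 / 99825 = 108.37766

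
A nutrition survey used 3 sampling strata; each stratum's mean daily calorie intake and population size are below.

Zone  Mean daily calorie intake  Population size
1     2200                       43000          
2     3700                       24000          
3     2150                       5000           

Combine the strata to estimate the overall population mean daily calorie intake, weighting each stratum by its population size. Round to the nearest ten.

Σ Nₕ·x̄ₕ = 2200×43000 + 3700×24000 + 2150×5000
  = 94600000 + 88800000 + 10750000 = 194150000
Σ Nₕ = 43000 + 24000 + 5000 = 72000
Overall mean = 194150000 / 72000 = 2696.5278

2700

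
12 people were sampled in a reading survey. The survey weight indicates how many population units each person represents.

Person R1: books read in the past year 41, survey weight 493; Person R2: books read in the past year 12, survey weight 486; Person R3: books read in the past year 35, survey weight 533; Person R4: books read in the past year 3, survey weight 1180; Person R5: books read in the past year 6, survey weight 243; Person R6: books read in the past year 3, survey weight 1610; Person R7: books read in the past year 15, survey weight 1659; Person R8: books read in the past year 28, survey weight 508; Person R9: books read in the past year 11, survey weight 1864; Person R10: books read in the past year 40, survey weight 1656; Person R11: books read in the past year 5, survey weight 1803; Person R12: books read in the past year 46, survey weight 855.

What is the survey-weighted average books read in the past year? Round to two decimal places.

Weighted sum = 41×493 + 12×486 + 35×533 + 3×1180 + 6×243 + 3×1610 + 15×1659 + 28×508 + 11×1864 + 40×1656 + 5×1803 + 46×855
  = 20213 + 5832 + 18655 + 3540 + 1458 + 4830 + 24885 + 14224 + 20504 + 66240 + 9015 + 39330 = 228726
Sum of weights = 493 + 486 + 533 + 1180 + 243 + 1610 + 1659 + 508 + 1864 + 1656 + 1803 + 855 = 12890
Weighted mean = 228726 / 12890 = 17.744453

17.74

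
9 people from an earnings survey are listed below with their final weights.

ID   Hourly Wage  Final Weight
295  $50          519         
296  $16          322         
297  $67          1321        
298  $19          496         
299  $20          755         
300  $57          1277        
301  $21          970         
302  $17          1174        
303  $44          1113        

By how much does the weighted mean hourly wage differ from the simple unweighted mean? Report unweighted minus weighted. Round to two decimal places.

Unweighted sum = 50 + 16 + 67 + 19 + 20 + 57 + 21 + 17 + 44 = 311
Unweighted mean = 311 / 9 = 34.555556
Weighted sum = 50×519 + 16×322 + 67×1321 + 19×496 + 20×755 + 57×1277 + 21×970 + 17×1174 + 44×1113
  = 306222
Sum of weights = 7947
Weighted mean = 306222 / 7947 = 38.533031
Difference (unweighted minus weighted) = -3.9774758

-3.98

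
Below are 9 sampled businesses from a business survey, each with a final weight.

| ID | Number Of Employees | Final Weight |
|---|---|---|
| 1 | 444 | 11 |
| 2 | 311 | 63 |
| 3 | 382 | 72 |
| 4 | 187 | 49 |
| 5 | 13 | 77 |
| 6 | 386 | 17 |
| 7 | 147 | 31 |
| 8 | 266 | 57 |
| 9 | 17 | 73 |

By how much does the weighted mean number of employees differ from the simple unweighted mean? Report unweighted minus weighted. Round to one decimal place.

40.0

Unweighted sum = 444 + 311 + 382 + 187 + 13 + 386 + 147 + 266 + 17 = 2153
Unweighted mean = 2153 / 9 = 239.22222
Weighted sum = 444×11 + 311×63 + 382×72 + 187×49 + 13×77 + 386×17 + 147×31 + 266×57 + 17×73
  = 4884 + 19593 + 27504 + 9163 + 1001 + 6562 + 4557 + 15162 + 1241 = 89667
Sum of weights = 11 + 63 + 72 + 49 + 77 + 17 + 31 + 57 + 73 = 450
Weighted mean = 89667 / 450 = 199.26
Difference (unweighted minus weighted) = 39.962222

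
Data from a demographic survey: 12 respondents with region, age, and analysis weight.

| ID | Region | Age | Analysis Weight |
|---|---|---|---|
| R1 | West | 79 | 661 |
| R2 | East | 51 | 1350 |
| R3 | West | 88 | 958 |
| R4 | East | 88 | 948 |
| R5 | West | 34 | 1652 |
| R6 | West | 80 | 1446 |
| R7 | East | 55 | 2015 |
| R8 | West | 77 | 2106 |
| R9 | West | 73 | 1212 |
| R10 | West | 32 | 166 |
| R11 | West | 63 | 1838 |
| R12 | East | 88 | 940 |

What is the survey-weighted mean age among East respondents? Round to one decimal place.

65.8

East rows: R2, R4, R7, R12
Weighted sum = 51×1350 + 88×948 + 55×2015 + 88×940
  = 68850 + 83424 + 110825 + 82720 = 345819
Sum of weights = 1350 + 948 + 2015 + 940 = 5253
Weighted mean = 345819 / 5253 = 65.832667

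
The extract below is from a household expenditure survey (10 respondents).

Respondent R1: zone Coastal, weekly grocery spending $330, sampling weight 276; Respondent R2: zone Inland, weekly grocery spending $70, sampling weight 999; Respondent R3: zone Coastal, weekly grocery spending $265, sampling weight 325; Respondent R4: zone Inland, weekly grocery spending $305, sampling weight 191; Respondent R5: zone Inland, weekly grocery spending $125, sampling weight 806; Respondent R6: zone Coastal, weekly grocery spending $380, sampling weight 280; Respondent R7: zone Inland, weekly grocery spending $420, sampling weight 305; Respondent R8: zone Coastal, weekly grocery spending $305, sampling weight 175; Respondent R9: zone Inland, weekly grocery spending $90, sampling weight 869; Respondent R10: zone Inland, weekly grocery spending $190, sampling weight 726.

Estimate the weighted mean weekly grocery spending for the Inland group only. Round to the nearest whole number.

147

Inland rows: R2, R4, R5, R7, R9, R10
Weighted sum = 573185
Sum of weights = 999 + 191 + 806 + 305 + 869 + 726 = 3896
Weighted mean = 573185 / 3896 = 147.12141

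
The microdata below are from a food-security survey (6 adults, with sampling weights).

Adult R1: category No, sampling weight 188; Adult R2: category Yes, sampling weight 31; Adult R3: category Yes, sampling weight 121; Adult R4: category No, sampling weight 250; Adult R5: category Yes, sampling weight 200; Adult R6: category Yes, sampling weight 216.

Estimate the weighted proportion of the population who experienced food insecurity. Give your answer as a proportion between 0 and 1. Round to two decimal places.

0.56

Sum of weights for 'Yes' = 31 + 121 + 200 + 216 = 568
Total weight = 188 + 31 + 121 + 250 + 200 + 216 = 1006
Weighted proportion = 568 / 1006 = 0.56461233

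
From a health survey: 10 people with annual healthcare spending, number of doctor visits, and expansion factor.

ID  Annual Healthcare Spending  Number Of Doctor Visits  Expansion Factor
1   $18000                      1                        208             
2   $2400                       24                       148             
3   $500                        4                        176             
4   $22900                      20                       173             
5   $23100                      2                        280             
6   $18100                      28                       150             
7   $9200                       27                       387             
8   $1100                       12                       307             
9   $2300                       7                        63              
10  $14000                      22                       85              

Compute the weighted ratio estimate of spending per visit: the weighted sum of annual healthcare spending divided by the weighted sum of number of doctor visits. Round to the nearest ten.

Σ wᵢ·y = 18000×208 + 2400×148 + 500×176 + 22900×173 + 23100×280 + 18100×150 + 9200×387 + 1100×307 + 2300×63 + 14000×85
  = 3744000 + 355200 + 88000 + 3961700 + 6468000 + 2715000 + 3560400 + 337700 + 144900 + 1190000 = 22564900
Σ wᵢ·x = 1×208 + 24×148 + 4×176 + 20×173 + 2×280 + 28×150 + 27×387 + 12×307 + 7×63 + 22×85
  = 208 + 3552 + 704 + 3460 + 560 + 4200 + 10449 + 3684 + 441 + 1870 = 29128
Ratio = 22564900 / 29128 = 774.68072

770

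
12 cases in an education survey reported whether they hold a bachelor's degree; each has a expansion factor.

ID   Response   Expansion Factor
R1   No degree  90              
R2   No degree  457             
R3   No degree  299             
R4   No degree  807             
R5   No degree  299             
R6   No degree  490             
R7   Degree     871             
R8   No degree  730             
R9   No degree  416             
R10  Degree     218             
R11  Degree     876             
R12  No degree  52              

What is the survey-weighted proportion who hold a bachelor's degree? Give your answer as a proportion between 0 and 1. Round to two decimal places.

0.35

Sum of weights for 'Degree' = 871 + 218 + 876 = 1965
Total weight = 90 + 457 + 299 + 807 + 299 + 490 + 871 + 730 + 416 + 218 + 876 + 52 = 5605
Weighted proportion = 1965 / 5605 = 0.35057984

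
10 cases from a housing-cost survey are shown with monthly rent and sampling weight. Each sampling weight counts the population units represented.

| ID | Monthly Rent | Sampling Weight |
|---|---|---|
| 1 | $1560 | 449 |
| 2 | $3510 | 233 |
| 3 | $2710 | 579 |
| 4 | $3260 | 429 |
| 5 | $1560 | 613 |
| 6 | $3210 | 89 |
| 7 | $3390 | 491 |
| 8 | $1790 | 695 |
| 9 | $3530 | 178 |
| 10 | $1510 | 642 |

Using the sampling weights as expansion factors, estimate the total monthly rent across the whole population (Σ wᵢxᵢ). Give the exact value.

Weighted total = 1560×449 + 3510×233 + 2710×579 + 3260×429 + 1560×613 + 3210×89 + 3390×491 + 1790×695 + 3530×178 + 1510×642
  = 700440 + 817830 + 1569090 + 1398540 + 956280 + 285690 + 1664490 + 1244050 + 628340 + 969420 = 10234170

10234170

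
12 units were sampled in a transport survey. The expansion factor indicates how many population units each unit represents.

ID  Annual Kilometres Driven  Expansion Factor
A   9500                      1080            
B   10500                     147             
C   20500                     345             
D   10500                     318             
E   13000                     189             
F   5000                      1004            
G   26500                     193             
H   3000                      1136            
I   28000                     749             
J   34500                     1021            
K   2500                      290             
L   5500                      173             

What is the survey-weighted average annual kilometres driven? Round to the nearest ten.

14460

Weighted sum = 9500×1080 + 10500×147 + 20500×345 + 10500×318 + 13000×189 + 5000×1004 + 26500×193 + 3000×1136 + 28000×749 + 34500×1021 + 2500×290 + 5500×173
  = 96087500
Sum of weights = 1080 + 147 + 345 + 318 + 189 + 1004 + 193 + 1136 + 749 + 1021 + 290 + 173 = 6645
Weighted mean = 96087500 / 6645 = 14460.12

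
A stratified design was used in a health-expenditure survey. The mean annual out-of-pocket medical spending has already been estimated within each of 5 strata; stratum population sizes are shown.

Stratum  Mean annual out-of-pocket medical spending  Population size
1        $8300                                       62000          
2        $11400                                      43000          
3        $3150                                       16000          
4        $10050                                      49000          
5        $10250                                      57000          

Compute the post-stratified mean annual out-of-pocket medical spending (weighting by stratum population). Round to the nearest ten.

9390

Σ Nₕ·x̄ₕ = 8300×62000 + 11400×43000 + 3150×16000 + 10050×49000 + 10250×57000
  = 514600000 + 490200000 + 50400000 + 492450000 + 584250000 = 2131900000
Σ Nₕ = 62000 + 43000 + 16000 + 49000 + 57000 = 227000
Overall mean = 2131900000 / 227000 = 9391.63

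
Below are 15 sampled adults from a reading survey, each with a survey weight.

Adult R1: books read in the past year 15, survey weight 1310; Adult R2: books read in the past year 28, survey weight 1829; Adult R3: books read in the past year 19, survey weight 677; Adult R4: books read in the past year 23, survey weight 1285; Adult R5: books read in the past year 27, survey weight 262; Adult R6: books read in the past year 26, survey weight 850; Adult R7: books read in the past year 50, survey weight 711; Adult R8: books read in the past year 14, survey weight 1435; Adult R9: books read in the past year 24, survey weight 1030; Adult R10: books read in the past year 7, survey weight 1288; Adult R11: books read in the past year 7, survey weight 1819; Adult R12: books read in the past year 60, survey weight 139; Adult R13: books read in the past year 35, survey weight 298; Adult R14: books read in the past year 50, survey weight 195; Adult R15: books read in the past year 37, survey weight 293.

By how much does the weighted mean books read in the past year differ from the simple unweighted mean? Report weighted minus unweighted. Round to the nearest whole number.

Unweighted sum = 422
Unweighted mean = 422 / 15 = 28.133333
Weighted sum = 283924
Sum of weights = 13421
Weighted mean = 283924 / 13421 = 21.155205
Difference (weighted minus unweighted) = -6.9781288

-7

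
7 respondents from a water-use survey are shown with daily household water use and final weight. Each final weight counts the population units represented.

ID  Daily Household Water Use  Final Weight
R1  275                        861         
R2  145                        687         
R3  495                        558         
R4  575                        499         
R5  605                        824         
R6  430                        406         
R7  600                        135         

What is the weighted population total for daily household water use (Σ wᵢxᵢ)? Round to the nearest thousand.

1654000

Weighted total = 275×861 + 145×687 + 495×558 + 575×499 + 605×824 + 430×406 + 600×135
  = 236775 + 99615 + 276210 + 286925 + 498520 + 174580 + 81000 = 1653625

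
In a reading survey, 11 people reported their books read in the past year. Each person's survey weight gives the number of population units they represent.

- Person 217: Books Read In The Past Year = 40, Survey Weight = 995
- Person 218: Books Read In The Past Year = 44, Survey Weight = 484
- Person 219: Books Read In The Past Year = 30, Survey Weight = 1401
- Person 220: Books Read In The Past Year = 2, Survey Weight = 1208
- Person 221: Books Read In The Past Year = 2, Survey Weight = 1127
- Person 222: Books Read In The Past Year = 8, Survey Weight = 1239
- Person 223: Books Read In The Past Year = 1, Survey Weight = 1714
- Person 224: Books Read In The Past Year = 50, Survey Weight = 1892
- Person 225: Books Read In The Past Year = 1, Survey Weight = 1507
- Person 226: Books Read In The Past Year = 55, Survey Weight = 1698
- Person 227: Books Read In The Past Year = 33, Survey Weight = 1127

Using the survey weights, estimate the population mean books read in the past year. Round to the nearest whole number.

24

Weighted sum = 40×995 + 44×484 + 30×1401 + 2×1208 + 2×1127 + 8×1239 + 1×1714 + 50×1892 + 1×1507 + 55×1698 + 33×1127
  = 39800 + 21296 + 42030 + 2416 + 2254 + 9912 + 1714 + 94600 + 1507 + 93390 + 37191 = 346110
Sum of weights = 14392
Weighted mean = 346110 / 14392 = 24.048777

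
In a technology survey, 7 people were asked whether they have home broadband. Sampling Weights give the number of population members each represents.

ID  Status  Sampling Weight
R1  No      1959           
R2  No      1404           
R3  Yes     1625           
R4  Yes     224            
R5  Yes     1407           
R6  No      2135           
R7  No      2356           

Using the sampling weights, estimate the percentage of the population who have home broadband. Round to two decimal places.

Sum of weights for 'Yes' = 1625 + 224 + 1407 = 3256
Total weight = 11110
Weighted proportion = 3256 / 11110 = 0.29306931 → 29.306931%

29.31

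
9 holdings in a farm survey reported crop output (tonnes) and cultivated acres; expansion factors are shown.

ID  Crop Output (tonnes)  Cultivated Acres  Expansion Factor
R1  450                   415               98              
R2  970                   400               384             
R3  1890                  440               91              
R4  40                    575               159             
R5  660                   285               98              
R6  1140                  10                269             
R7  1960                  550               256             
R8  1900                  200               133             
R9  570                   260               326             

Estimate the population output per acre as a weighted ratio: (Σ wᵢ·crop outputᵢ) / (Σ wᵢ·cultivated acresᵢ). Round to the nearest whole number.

3

Σ wᵢ·y = 450×98 + 970×384 + 1890×91 + 40×159 + 660×98 + 1140×269 + 1960×256 + 1900×133 + 570×326
  = 44100 + 372480 + 171990 + 6360 + 64680 + 306660 + 501760 + 252700 + 185820 = 1906550
Σ wᵢ·x = 415×98 + 400×384 + 440×91 + 575×159 + 285×98 + 10×269 + 550×256 + 200×133 + 260×326
  = 608515
Ratio = 1906550 / 608515 = 3.1331192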